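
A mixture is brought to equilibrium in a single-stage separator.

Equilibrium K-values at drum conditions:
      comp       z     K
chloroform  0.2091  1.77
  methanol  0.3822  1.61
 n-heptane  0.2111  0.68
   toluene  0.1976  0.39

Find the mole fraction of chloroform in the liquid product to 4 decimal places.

x_chloroform = 0.1415

Newton iteration, ψ⁰ = 0.5:
  ψ = 0.5000: g = 0.04105, g' = -0.3310 → ψ = 0.6240
  ψ = 0.6240: g = -0.00141, g' = -0.3566 → ψ = 0.6201
Converged at ψ = 0.6201.
Compositions from xᵢ = zᵢ/(1+ψ(Kᵢ−1)), yᵢ = Kᵢxᵢ:
  chloroform: x = 0.1415, y = 0.2505
  methanol: x = 0.2773, y = 0.4465
  n-heptane: x = 0.2634, y = 0.1791
  toluene: x = 0.3178, y = 0.1239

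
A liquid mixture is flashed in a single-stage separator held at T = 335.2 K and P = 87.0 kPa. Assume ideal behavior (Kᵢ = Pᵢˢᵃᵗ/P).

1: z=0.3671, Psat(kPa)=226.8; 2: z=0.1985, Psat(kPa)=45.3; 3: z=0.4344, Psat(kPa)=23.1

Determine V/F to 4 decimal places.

V/F = 0.1649

Raoult's law: Kᵢ = Pᵢˢᵃᵗ/P = Pᵢˢᵃᵗ/87.0.
  K_1 = 226.8/87.0 = 2.606897, K_2 = 45.3/87.0 = 0.520690, K_3 = 23.1/87.0 = 0.265517
Rachford–Rice: g(V/F) = Σ zᵢ(Kᵢ−1)/(1+V/F(Kᵢ−1)) = 0.
g(0) = ΣzᵢKᵢ − 1 = 0.1757 and g(1) = 1 − Σzᵢ/Kᵢ = -1.1581, so a root lies in (0, 1).
Newton–Raphson from V/F = 0.5:
  V/F = 0.5000: g = -0.30228, g' = -0.9556 → V/F = 0.1837
  V/F = 0.1837: g = -0.01769, g' = -0.9331 → V/F = 0.1647
  V/F = 0.1647: g = 0.00015, g' = -0.9497 → V/F = 0.1649
Converged at V/F = 0.1649.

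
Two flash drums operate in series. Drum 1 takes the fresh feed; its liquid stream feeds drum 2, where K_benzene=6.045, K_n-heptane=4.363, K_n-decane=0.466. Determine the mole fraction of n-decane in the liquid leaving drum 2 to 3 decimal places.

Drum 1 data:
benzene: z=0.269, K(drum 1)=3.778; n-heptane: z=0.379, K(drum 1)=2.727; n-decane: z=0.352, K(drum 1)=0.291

x_n-decane (drum 2) = 0.879

Drum 1:
Rachford–Rice: g(ψ₁) = Σ zᵢ(Kᵢ−1)/(1+ψ₁(Kᵢ−1)) = 0.
Feasibility: ΣzᵢKᵢ = 2.152, Σzᵢ/Kᵢ = 1.420 — both > 1, two phases present.
Newton–Raphson from ψ₁ = 0.66:
  ψ₁ = 0.660: g = 0.1006, g' = -1.130 → ψ₁ = 0.749
  ψ₁ = 0.749: g = -0.0042, g' = -1.238 → ψ₁ = 0.746
Converged at ψ₁ = 0.746.
Drum-1 compositions:
  benzene: x = 0.088, y = 0.331
  n-heptane: x = 0.166, y = 0.452
  n-decane: x = 0.747, y = 0.217
Drum-2 feed = drum-1 liquid: z₂ = (0.0876, 0.1657, 0.7467).
Drum 2:
Newton iteration, ψ₂⁰ = 0.5:
  ψ₂ = 0.500: g = -0.2108, g' = -0.837 → ψ₂ = 0.248
  ψ₂ = 0.248: g = 0.0404, g' = -1.280 → ψ₂ = 0.280
  ψ₂ = 0.280: g = 0.0017, g' = -1.176 → ψ₂ = 0.281
Converged at ψ₂ = 0.281.
  benzene: x = 0.036, y = 0.219
  n-heptane: x = 0.085, y = 0.372
  n-decane: x = 0.879, y = 0.409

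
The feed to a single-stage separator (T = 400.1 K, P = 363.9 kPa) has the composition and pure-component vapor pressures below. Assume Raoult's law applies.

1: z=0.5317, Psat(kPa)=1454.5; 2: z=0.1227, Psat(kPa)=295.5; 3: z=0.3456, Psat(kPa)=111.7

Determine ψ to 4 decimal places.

ψ = 0.7199

Raoult's law: Kᵢ = Pᵢˢᵃᵗ/P = Pᵢˢᵃᵗ/363.9.
  K_1 = 1454.5/363.9 = 3.996977, K_2 = 295.5/363.9 = 0.812036, K_3 = 111.7/363.9 = 0.306952
Material balance + equilibrium reduce to Σ zᵢ(Kᵢ−1)/(1+ψ(Kᵢ−1)) = 0.
g(0) = ΣzᵢKᵢ − 1 = 1.3309 and g(1) = 1 − Σzᵢ/Kᵢ = -0.4100, so a root lies in (0, 1).
Newton iteration, ψ⁰ = 0.5:
  ψ = 0.5000: g = 0.24580, g' = -1.1590 → ψ = 0.7121
  ψ = 0.7121: g = 0.00893, g' = -1.1390 → ψ = 0.7199
Converged at ψ = 0.7199.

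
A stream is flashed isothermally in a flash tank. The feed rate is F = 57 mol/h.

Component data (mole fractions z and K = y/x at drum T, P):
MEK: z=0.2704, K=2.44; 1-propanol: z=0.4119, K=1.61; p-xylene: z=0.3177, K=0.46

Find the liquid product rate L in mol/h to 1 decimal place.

L = 5.9 mol/h

Newton iteration, β⁰ = 0.5:
  β = 0.5000: g = 0.18391, g' = -0.4534 → β = 0.9056
  β = 0.9056: g = -0.00492, g' = -0.5241 → β = 0.8962
Converged at β = 0.8962.
Then V = β·F = 0.8962·57 = 51.1 mol/h and L = F − V = 5.9 mol/h.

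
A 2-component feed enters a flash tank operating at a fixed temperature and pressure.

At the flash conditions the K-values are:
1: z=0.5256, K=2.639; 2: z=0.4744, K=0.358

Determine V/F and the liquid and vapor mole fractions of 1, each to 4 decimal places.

Material balance + equilibrium reduce to Σ zᵢ(Kᵢ−1)/(1+V/F(Kᵢ−1)) = 0.
Check two-phase: ΣzᵢKᵢ = 1.5569 > 1 and Σzᵢ/Kᵢ = 1.5243 > 1, so g(0) = 0.5569 > 0 and g(1) = -0.5243 < 0.
Binary case is linear: z₁(K₁−1)(1+V/F(K₂−1)) + z₂(K₂−1)(1+V/F(K₁−1)) = 0
⇒ V/F = [z₁(K₁−1)+z₂(K₂−1)] / [−(K₁−1)(K₂−1)] = 0.55689/1.05224 = 0.5292
Compositions from xᵢ = zᵢ/(1+V/F(Kᵢ−1)), yᵢ = Kᵢxᵢ:
  1: x = 0.2815, y = 0.7428
  2: x = 0.7185, y = 0.2572

V/F = 0.5292, x_1 = 0.2815, y_1 = 0.7428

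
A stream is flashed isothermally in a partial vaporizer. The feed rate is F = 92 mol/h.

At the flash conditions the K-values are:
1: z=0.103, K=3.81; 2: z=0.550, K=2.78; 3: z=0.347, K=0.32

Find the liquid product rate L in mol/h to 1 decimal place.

Material balance + equilibrium reduce to Σ zᵢ(Kᵢ−1)/(1+ψ(Kᵢ−1)) = 0.
g(0) = ΣzᵢKᵢ − 1 = 1.032 and g(1) = 1 − Σzᵢ/Kᵢ = -0.309, so a root lies in (0, 1).
Newton iteration, ψ⁰ = 0.44:
  ψ = 0.440: g = 0.3417, g' = -1.037 → ψ = 0.769
  ψ = 0.769: g = 0.0098, g' = -1.098 → ψ = 0.778
Converged at ψ = 0.778.
Then V = ψ·F = 0.7783·92 = 71.6 mol/h and L = F − V = 20.4 mol/h.

L = 20.4 mol/h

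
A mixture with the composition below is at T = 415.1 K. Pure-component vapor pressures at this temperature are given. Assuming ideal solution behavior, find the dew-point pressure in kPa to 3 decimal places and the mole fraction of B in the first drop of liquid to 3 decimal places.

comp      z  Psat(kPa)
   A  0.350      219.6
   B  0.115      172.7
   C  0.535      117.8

Pdew = 147.031 kPa, x_B = 0.098

At the dew point ψ → 1, so Σzᵢ/Kᵢ = 1 with Kᵢ = Pᵢˢᵃᵗ/P ⇒ 1/P = Σzᵢ/Pᵢˢᵃᵗ.
1/P = 0.350/219.6 + 0.115/172.7 + 0.535/117.8 = 0.006801 ⇒ P = 147.031 kPa
xᵢ = zᵢP/Pᵢˢᵃᵗ ⇒ x_B = 0.115·147.031/172.7 = 0.098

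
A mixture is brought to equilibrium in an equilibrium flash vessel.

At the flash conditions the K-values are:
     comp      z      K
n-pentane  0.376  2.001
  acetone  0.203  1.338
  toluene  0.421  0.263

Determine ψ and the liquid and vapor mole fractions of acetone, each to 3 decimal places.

Rachford–Rice: g(ψ) = Σ zᵢ(Kᵢ−1)/(1+ψ(Kᵢ−1)) = 0.
Check two-phase: ΣzᵢKᵢ = 1.135 > 1 and Σzᵢ/Kᵢ = 1.940 > 1, so g(0) = 0.135 > 0 and g(1) = -0.940 < 0.
Iterate (Newton) starting at ψ = 0.5:
  ψ = 0.500: g = -0.1818, g' = -0.758 → ψ = 0.260
  ψ = 0.260: g = -0.0221, g' = -0.607 → ψ = 0.224
  ψ = 0.224: g = -0.0001, g' = -0.599 → ψ = 0.223
Converged at ψ = 0.223.
Compositions from xᵢ = zᵢ/(1+ψ(Kᵢ−1)), yᵢ = Kᵢxᵢ:
  n-pentane: x = 0.307, y = 0.615
  acetone: x = 0.189, y = 0.253
  toluene: x = 0.504, y = 0.133

ψ = 0.223, x_acetone = 0.189, y_acetone = 0.253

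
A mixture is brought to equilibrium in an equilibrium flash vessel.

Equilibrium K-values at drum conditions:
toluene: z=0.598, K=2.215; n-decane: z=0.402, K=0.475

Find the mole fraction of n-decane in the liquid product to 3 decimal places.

Rachford–Rice: g(ψ) = Σ zᵢ(Kᵢ−1)/(1+ψ(Kᵢ−1)) = 0.
g(0) = ΣzᵢKᵢ − 1 = 0.516 and g(1) = 1 − Σzᵢ/Kᵢ = -0.116, so a root lies in (0, 1).
Iterate (Newton) starting at ψ = 0.64:
  ψ = 0.640: g = 0.0909, g' = -0.531 → ψ = 0.811
  ψ = 0.811: g = -0.0017, g' = -0.560 → ψ = 0.808
Converged at ψ = 0.808.
Compositions from xᵢ = zᵢ/(1+ψ(Kᵢ−1)), yᵢ = Kᵢxᵢ:
  toluene: x = 0.302, y = 0.668
  n-decane: x = 0.698, y = 0.332

x_n-decane = 0.698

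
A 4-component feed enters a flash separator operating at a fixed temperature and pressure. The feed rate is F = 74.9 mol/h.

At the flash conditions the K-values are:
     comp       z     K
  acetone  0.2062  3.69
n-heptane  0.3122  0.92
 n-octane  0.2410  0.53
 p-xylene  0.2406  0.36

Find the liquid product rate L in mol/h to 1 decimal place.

L = 56.7 mol/h

Newton iteration, V/F⁰ = 0.5:
  V/F = 0.5000: g = -0.16399, g' = -0.5776 → V/F = 0.2161
  V/F = 0.2161: g = 0.02060, g' = -0.7975 → V/F = 0.2419
  V/F = 0.2419: g = 0.00056, g' = -0.7554 → V/F = 0.2426
Converged at V/F = 0.2426.
Then V = V/F·F = 0.2426·74.9 = 18.2 mol/h and L = F − V = 56.7 mol/h.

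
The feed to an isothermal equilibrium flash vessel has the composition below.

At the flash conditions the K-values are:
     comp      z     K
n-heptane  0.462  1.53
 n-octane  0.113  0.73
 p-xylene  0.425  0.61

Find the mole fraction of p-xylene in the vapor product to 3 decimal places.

y_p-xylene = 0.287

Material balance + equilibrium reduce to Σ zᵢ(Kᵢ−1)/(1+V/F(Kᵢ−1)) = 0.
g(0) = ΣzᵢKᵢ − 1 = 0.049 and g(1) = 1 − Σzᵢ/Kᵢ = -0.153, so a root lies in (0, 1).
Newton iteration, V/F⁰ = 0.5:
  V/F = 0.500: g = -0.0476, g' = -0.192 → V/F = 0.252
  V/F = 0.252: g = -0.0005, g' = -0.190 → V/F = 0.249
Converged at V/F = 0.249.
Compositions from xᵢ = zᵢ/(1+V/F(Kᵢ−1)), yᵢ = Kᵢxᵢ:
  n-heptane: x = 0.408, y = 0.624
  n-octane: x = 0.121, y = 0.088
  p-xylene: x = 0.471, y = 0.287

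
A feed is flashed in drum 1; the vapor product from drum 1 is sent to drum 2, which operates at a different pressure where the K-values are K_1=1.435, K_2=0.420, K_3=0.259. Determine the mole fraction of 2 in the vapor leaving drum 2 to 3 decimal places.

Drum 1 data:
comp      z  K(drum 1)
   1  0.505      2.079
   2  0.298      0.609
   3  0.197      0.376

y_2 (drum 2) = 0.113

Drum 1:
Newton iteration, ψ₁⁰ = 0.3:
  ψ₁ = 0.300: g = 0.1284, g' = -0.510 → ψ₁ = 0.552
  ψ₁ = 0.552: g = 0.0055, g' = -0.483 → ψ₁ = 0.563
Converged at ψ₁ = 0.563.
Drum-1 compositions:
  1: x = 0.314, y = 0.653
  2: x = 0.382, y = 0.233
  3: x = 0.304, y = 0.114
Drum-2 feed = drum-1 vapor: z₂ = (0.6531, 0.2327, 0.1142).
Drum 2:
Rachford–Rice: g(ψ₂) = Σ zᵢ(Kᵢ−1)/(1+ψ₂(Kᵢ−1)) = 0.
Feasibility: ΣzᵢKᵢ = 1.064, Σzᵢ/Kᵢ = 1.450 — both > 1, two phases present.
Newton iteration, ψ₂⁰ = 0.64:
  ψ₂ = 0.640: g = -0.1534, g' = -0.500 → ψ₂ = 0.333
  ψ₂ = 0.333: g = -0.0317, g' = -0.325 → ψ₂ = 0.236
  ψ₂ = 0.236: g = -0.0014, g' = -0.299 → ψ₂ = 0.232
Converged at ψ₂ = 0.232.
  1: x = 0.593, y = 0.851
  2: x = 0.269, y = 0.113
  3: x = 0.138, y = 0.036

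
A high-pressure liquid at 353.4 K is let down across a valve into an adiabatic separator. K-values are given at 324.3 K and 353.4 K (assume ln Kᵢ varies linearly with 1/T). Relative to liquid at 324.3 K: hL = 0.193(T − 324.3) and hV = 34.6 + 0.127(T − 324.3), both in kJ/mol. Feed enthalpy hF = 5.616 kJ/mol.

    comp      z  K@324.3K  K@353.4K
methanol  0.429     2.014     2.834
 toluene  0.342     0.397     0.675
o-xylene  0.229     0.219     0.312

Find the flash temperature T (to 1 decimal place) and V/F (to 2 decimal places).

T = 328.0 K, V/F = 0.14

Adiabatic flash: solve Rachford–Rice at each trial T, then check hF = ψ·hV(T) + (1−ψ)·hL(T).
  T = 324.3 K: K = (2.014, 0.397, 0.219), RR gives ψ = 0.072, H_out = 2.507 kJ/mol
  T = 353.4 K: K = (2.834, 0.675, 0.312), RR gives ψ = 0.554, H_out = 23.726 kJ/mol
  T = 338.9 K: K = (2.408, 0.524, 0.264), RR gives ψ = 0.325, H_out = 13.757 kJ/mol
  T = 331.6 K: K = (2.207, 0.458, 0.241), RR gives ψ = 0.205, H_out = 8.418 kJ/mol
  T = 328.0 K: K = (2.110, 0.427, 0.230), RR gives ψ = 0.142, H_out = 5.600 kJ/mol
  T = 329.8 K: K = (2.158, 0.442, 0.235), RR gives ψ = 0.174, H_out = 7.029 kJ/mol
Linear interpolation between T = 328.0 (H_out = 5.600) and T = 329.8 (H_out = 7.029) on hF = 5.616 gives T ≈ 328.0 K, at which ψ = 0.14.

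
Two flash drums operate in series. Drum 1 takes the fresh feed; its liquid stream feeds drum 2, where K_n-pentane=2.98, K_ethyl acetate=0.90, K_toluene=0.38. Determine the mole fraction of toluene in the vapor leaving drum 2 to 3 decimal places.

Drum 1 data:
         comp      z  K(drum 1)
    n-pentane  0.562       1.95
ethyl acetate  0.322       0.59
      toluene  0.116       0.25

Drum 1:
Newton iteration, ψ₁⁰ = 0.5:
  ψ₁ = 0.500: g = 0.0567, g' = -0.486 → ψ₁ = 0.617
  ψ₁ = 0.617: g = -0.0019, g' = -0.525 → ψ₁ = 0.613
Converged at ψ₁ = 0.613.
Drum-1 compositions:
  n-pentane: x = 0.355, y = 0.693
  ethyl acetate: x = 0.430, y = 0.254
  toluene: x = 0.215, y = 0.054
Drum-2 feed = drum-1 liquid: z₂ = (0.3552, 0.4301, 0.2147).
Drum 2:
Let ψ₂ = V/F and solve Σ zᵢ(Kᵢ−1)/(1+ψ₂(Kᵢ−1)) = 0.
Check two-phase: ΣzᵢKᵢ = 1.527 > 1 and Σzᵢ/Kᵢ = 1.162 > 1, so g(0) = 0.527 > 0 and g(1) = -0.162 < 0.
Iterate (Newton) starting at ψ₂ = 0.54:
  ψ₂ = 0.540: g = 0.0942, g' = -0.517 → ψ₂ = 0.722
  ψ₂ = 0.722: g = 0.0018, g' = -0.512 → ψ₂ = 0.726
Converged at ψ₂ = 0.726.
  n-pentane: x = 0.146, y = 0.434
  ethyl acetate: x = 0.464, y = 0.417
  toluene: x = 0.391, y = 0.148

y_toluene (drum 2) = 0.148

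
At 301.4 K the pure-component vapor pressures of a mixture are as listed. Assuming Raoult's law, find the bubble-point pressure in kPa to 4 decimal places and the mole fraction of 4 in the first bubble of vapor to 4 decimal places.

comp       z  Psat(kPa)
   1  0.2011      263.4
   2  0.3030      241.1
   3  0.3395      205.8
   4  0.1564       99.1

Pbub = 211.3914 kPa, y_4 = 0.0733

At the bubble point ψ → 0, so ΣzᵢKᵢ = 1 with Kᵢ = Pᵢˢᵃᵗ/P ⇒ P = ΣzᵢPᵢˢᵃᵗ.
P = 0.2011·263.4 + 0.3030·241.1 + 0.3395·205.8 + 0.1564·99.1 = 211.3914 kPa
yᵢ = zᵢPᵢˢᵃᵗ/P ⇒ y_4 = 0.1564·99.1/211.3914 = 0.0733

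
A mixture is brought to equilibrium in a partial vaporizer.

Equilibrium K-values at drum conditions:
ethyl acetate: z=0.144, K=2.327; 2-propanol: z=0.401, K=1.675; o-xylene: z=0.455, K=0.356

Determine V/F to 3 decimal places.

Newton–Raphson from V/F = 0.63:
  V/F = 0.630: g = -0.1991, g' = -0.699 → V/F = 0.345
  V/F = 0.345: g = -0.0263, g' = -0.551 → V/F = 0.298
  V/F = 0.298: g = -0.0002, g' = -0.546 → V/F = 0.297
Converged at V/F = 0.297.

V/F = 0.297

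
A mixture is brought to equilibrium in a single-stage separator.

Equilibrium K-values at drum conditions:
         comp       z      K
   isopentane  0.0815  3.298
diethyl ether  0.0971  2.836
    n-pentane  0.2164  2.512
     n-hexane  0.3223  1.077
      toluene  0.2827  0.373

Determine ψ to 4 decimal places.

ψ = 0.7272

Material balance + equilibrium reduce to Σ zᵢ(Kᵢ−1)/(1+ψ(Kᵢ−1)) = 0.
Feasibility: ΣzᵢKᵢ = 1.5403, Σzᵢ/Kᵢ = 1.2023 — both > 1, two phases present.
Newton iteration, ψ⁰ = 0.32:
  ψ = 0.3200: g = 0.24321, g' = -0.6732 → ψ = 0.6813
  ψ = 0.6813: g = 0.02755, g' = -0.5904 → ψ = 0.7279
  ψ = 0.7279: g = -0.00043, g' = -0.6101 → ψ = 0.7272
Converged at ψ = 0.7272.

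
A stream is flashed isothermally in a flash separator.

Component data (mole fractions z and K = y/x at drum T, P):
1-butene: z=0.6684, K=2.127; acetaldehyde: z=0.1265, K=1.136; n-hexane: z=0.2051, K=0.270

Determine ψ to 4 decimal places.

ψ = 0.8557

Let ψ = V/F and solve Σ zᵢ(Kᵢ−1)/(1+ψ(Kᵢ−1)) = 0.
g(0) = ΣzᵢKᵢ − 1 = 0.6208 and g(1) = 1 − Σzᵢ/Kᵢ = -0.1852, so a root lies in (0, 1).
Newton–Raphson from ψ = 0.61:
  ψ = 0.6100: g = 0.19237, g' = -0.6553 → ψ = 0.9035
  ψ = 0.9035: g = -0.05127, g' = -1.1534 → ψ = 0.8591
  ψ = 0.8591: g = -0.00341, g' = -1.0072 → ψ = 0.8557
Converged at ψ = 0.8557.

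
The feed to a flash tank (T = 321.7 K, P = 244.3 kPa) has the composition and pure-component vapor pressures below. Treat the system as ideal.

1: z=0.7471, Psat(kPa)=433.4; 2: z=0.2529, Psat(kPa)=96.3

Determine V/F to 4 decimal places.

V/F = 0.9065

Raoult's law: Kᵢ = Pᵢˢᵃᵗ/P = Pᵢˢᵃᵗ/244.3.
  K_1 = 433.4/244.3 = 1.774048, K_2 = 96.3/244.3 = 0.394187
Rachford–Rice: g(V/F) = Σ zᵢ(Kᵢ−1)/(1+V/F(Kᵢ−1)) = 0.
Check two-phase: ΣzᵢKᵢ = 1.4251 > 1 and Σzᵢ/Kᵢ = 1.0627 > 1, so g(0) = 0.4251 > 0 and g(1) = -0.0627 < 0.
Binary case is linear: z₁(K₁−1)(1+V/F(K₂−1)) + z₂(K₂−1)(1+V/F(K₁−1)) = 0
⇒ V/F = [z₁(K₁−1)+z₂(K₂−1)] / [−(K₁−1)(K₂−1)] = 0.42508/0.46893 = 0.9065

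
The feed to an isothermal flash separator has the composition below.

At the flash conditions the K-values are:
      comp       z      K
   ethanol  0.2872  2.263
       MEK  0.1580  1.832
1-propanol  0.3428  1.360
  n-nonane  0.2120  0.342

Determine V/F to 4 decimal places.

Rachford–Rice: g(V/F) = Σ zᵢ(Kᵢ−1)/(1+V/F(Kᵢ−1)) = 0.
g(0) = ΣzᵢKᵢ − 1 = 0.4781 and g(1) = 1 − Σzᵢ/Kᵢ = -0.0851, so a root lies in (0, 1).
Newton–Raphson from V/F = 0.5:
  V/F = 0.5000: g = 0.21186, g' = -0.4624 → V/F = 0.9581
  V/F = 0.9581: g = -0.04845, g' = -0.8243 → V/F = 0.8994
  V/F = 0.8994: g = -0.00347, g' = -0.7124 → V/F = 0.8945
Converged at V/F = 0.8945.

V/F = 0.8945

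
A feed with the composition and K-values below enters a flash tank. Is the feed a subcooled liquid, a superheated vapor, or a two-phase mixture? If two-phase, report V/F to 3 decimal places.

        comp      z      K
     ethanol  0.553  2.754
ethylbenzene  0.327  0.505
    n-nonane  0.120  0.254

two-phase, V/F = 0.700

ΣzᵢKᵢ = 1.719; Σzᵢ/Kᵢ = 1.321.
Both exceed 1, so a two-phase solution exists.
Let ψ = V/F and solve Σ zᵢ(Kᵢ−1)/(1+ψ(Kᵢ−1)) = 0.
Newton–Raphson from ψ = 0.53:
  ψ = 0.530: g = 0.1352, g' = -0.787 → ψ = 0.702
  ψ = 0.702: g = -0.0011, g' = -0.824 → ψ = 0.700
Converged at ψ = 0.700.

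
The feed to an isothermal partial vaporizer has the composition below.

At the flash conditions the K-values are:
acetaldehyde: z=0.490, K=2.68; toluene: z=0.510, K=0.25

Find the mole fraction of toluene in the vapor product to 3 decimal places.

y_toluene = 0.173

Binary case is linear: z₁(K₁−1)(1+ψ(K₂−1)) + z₂(K₂−1)(1+ψ(K₁−1)) = 0
⇒ ψ = [z₁(K₁−1)+z₂(K₂−1)] / [−(K₁−1)(K₂−1)] = 0.4407/1.2600 = 0.350
Compositions from xᵢ = zᵢ/(1+ψ(Kᵢ−1)), yᵢ = Kᵢxᵢ:
  acetaldehyde: x = 0.309, y = 0.827
  toluene: x = 0.691, y = 0.173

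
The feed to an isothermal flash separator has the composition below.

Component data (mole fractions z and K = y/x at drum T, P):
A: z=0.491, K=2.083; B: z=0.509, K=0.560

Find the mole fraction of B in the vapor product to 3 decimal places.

Rachford–Rice: g(V/F) = Σ zᵢ(Kᵢ−1)/(1+V/F(Kᵢ−1)) = 0.
g(0) = ΣzᵢKᵢ − 1 = 0.308 and g(1) = 1 − Σzᵢ/Kᵢ = -0.145, so a root lies in (0, 1).
Newton iteration, V/F⁰ = 0.5:
  V/F = 0.500: g = 0.0578, g' = -0.404 → V/F = 0.643
  V/F = 0.643: g = 0.0011, g' = -0.392 → V/F = 0.646
Converged at V/F = 0.646.
Compositions from xᵢ = zᵢ/(1+V/F(Kᵢ−1)), yᵢ = Kᵢxᵢ:
  A: x = 0.289, y = 0.602
  B: x = 0.711, y = 0.398

y_B = 0.398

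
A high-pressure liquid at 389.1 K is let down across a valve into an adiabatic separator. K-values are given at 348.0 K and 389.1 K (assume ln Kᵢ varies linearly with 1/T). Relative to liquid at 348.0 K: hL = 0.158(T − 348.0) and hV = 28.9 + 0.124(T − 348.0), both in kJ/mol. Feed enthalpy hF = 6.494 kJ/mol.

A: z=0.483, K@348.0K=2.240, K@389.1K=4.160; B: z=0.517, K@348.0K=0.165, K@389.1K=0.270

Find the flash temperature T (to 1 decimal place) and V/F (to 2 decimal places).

T = 351.4 K, V/F = 0.21

Adiabatic flash: solve Rachford–Rice at each trial T, then check hF = ψ·hV(T) + (1−ψ)·hL(T).
  T = 348.0 K: K = (2.240, 0.165), RR gives ψ = 0.162, H_out = 4.668 kJ/mol
  T = 389.1 K: K = (4.160, 0.270), RR gives ψ = 0.498, H_out = 20.191 kJ/mol
  T = 368.6 K: K = (3.108, 0.214), RR gives ψ = 0.369, H_out = 13.670 kJ/mol
  T = 358.3 K: K = (2.651, 0.189), RR gives ψ = 0.282, H_out = 9.684 kJ/mol
  T = 353.1 K: K = (2.438, 0.176), RR gives ψ = 0.227, H_out = 7.325 kJ/mol
  T = 350.6 K: K = (2.339, 0.171), RR gives ψ = 0.197, H_out = 6.073 kJ/mol
  T = 351.9 K: K = (2.390, 0.174), RR gives ψ = 0.213, H_out = 6.735 kJ/mol
Linear interpolation between T = 350.6 (H_out = 6.073) and T = 351.9 (H_out = 6.735) on hF = 6.494 gives T ≈ 351.4 K, at which ψ = 0.21.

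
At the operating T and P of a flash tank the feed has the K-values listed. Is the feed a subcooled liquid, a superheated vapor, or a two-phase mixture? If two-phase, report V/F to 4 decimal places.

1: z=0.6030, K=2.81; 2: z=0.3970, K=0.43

ΣzᵢKᵢ = 1.8651; Σzᵢ/Kᵢ = 1.1378.
Both exceed 1, so a two-phase solution exists.
Material balance + equilibrium reduce to Σ zᵢ(Kᵢ−1)/(1+ψ(Kᵢ−1)) = 0.
Binary case is linear: z₁(K₁−1)(1+ψ(K₂−1)) + z₂(K₂−1)(1+ψ(K₁−1)) = 0
⇒ ψ = [z₁(K₁−1)+z₂(K₂−1)] / [−(K₁−1)(K₂−1)] = 0.86514/1.03170 = 0.8386

two-phase, V/F = 0.8386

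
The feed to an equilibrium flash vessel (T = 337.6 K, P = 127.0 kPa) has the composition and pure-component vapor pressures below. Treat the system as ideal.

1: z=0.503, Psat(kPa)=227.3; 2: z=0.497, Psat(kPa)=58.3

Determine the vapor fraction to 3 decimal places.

ψ = 0.301

Raoult's law: Kᵢ = Pᵢˢᵃᵗ/P = Pᵢˢᵃᵗ/127.0.
  K_1 = 227.3/127.0 = 1.78976, K_2 = 58.3/127.0 = 0.45906
Binary case is linear: z₁(K₁−1)(1+ψ(K₂−1)) + z₂(K₂−1)(1+ψ(K₁−1)) = 0
⇒ ψ = [z₁(K₁−1)+z₂(K₂−1)] / [−(K₁−1)(K₂−1)] = 0.1284/0.4272 = 0.301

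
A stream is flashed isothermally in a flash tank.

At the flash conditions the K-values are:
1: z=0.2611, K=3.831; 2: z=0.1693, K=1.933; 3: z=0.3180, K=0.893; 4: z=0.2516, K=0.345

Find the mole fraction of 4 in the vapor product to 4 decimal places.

y_4 = 0.1610

Material balance + equilibrium reduce to Σ zᵢ(Kᵢ−1)/(1+β(Kᵢ−1)) = 0.
Check two-phase: ΣzᵢKᵢ = 1.6983 > 1 and Σzᵢ/Kᵢ = 1.2411 > 1, so g(0) = 0.6983 > 0 and g(1) = -0.2411 < 0.
Newton iteration, β⁰ = 0.5:
  β = 0.5000: g = 0.13272, g' = -0.6699 → β = 0.6981
  β = 0.6981: g = 0.00358, g' = -0.6610 → β = 0.7035
Converged at β = 0.7035.
Compositions from xᵢ = zᵢ/(1+β(Kᵢ−1)), yᵢ = Kᵢxᵢ:
  1: x = 0.0873, y = 0.3344
  2: x = 0.1022, y = 0.1976
  3: x = 0.3439, y = 0.3071
  4: x = 0.4666, y = 0.1610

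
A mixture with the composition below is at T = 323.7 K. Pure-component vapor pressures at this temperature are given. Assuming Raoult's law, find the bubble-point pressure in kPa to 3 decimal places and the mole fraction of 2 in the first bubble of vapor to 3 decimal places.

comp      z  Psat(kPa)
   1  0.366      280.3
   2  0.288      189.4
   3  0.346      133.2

At the bubble point ψ → 0, so ΣzᵢKᵢ = 1 with Kᵢ = Pᵢˢᵃᵗ/P ⇒ P = ΣzᵢPᵢˢᵃᵗ.
P = 0.366·280.3 + 0.288·189.4 + 0.346·133.2 = 203.224 kPa
yᵢ = zᵢPᵢˢᵃᵗ/P ⇒ y_2 = 0.288·189.4/203.224 = 0.268

Pbub = 203.224 kPa, y_2 = 0.268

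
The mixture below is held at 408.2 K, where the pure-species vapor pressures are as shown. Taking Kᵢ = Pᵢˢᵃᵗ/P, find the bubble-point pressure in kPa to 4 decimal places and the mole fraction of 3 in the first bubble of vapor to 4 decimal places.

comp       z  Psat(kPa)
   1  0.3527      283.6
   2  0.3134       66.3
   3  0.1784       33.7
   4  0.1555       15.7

Pbub = 129.2576 kPa, y_3 = 0.0465

At the bubble point ψ → 0, so ΣzᵢKᵢ = 1 with Kᵢ = Pᵢˢᵃᵗ/P ⇒ P = ΣzᵢPᵢˢᵃᵗ.
P = 0.3527·283.6 + 0.3134·66.3 + 0.1784·33.7 + 0.1555·15.7 = 129.2576 kPa
yᵢ = zᵢPᵢˢᵃᵗ/P ⇒ y_3 = 0.1784·33.7/129.2576 = 0.0465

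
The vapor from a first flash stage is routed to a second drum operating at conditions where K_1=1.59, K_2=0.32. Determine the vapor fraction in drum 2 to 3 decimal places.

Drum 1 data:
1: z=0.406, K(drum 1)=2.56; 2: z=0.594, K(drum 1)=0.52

V/F (drum 2) = 0.212

Drum 1:
Material balance + equilibrium reduce to Σ zᵢ(Kᵢ−1)/(1+ψ₁(Kᵢ−1)) = 0.
Check two-phase: ΣzᵢKᵢ = 1.348 > 1 and Σzᵢ/Kᵢ = 1.301 > 1, so g(0) = 0.348 > 0 and g(1) = -0.301 < 0.
Binary case is linear: z₁(K₁−1)(1+ψ₁(K₂−1)) + z₂(K₂−1)(1+ψ₁(K₁−1)) = 0
⇒ ψ₁ = [z₁(K₁−1)+z₂(K₂−1)] / [−(K₁−1)(K₂−1)] = 0.3482/0.7488 = 0.465
Drum-1 compositions:
  1: x = 0.235, y = 0.602
  2: x = 0.765, y = 0.398
Drum-2 feed = drum-1 vapor: z₂ = (0.6024, 0.3976).
Drum 2:
Material balance + equilibrium reduce to Σ zᵢ(Kᵢ−1)/(1+ψ₂(Kᵢ−1)) = 0.
Feasibility: ΣzᵢKᵢ = 1.085, Σzᵢ/Kᵢ = 1.621 — both > 1, two phases present.
Binary case is linear: z₁(K₁−1)(1+ψ₂(K₂−1)) + z₂(K₂−1)(1+ψ₂(K₁−1)) = 0
⇒ ψ₂ = [z₁(K₁−1)+z₂(K₂−1)] / [−(K₁−1)(K₂−1)] = 0.0850/0.4012 = 0.212
  1: x = 0.535, y = 0.851
  2: x = 0.465, y = 0.149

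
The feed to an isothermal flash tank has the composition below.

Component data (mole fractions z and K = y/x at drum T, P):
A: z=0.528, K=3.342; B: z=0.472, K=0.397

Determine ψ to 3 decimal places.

ψ = 0.674

Rachford–Rice: g(ψ) = Σ zᵢ(Kᵢ−1)/(1+ψ(Kᵢ−1)) = 0.
Check two-phase: ΣzᵢKᵢ = 1.952 > 1 and Σzᵢ/Kᵢ = 1.347 > 1, so g(0) = 0.952 > 0 and g(1) = -0.347 < 0.
Binary case is linear: z₁(K₁−1)(1+ψ(K₂−1)) + z₂(K₂−1)(1+ψ(K₁−1)) = 0
⇒ ψ = [z₁(K₁−1)+z₂(K₂−1)] / [−(K₁−1)(K₂−1)] = 0.9520/1.4122 = 0.674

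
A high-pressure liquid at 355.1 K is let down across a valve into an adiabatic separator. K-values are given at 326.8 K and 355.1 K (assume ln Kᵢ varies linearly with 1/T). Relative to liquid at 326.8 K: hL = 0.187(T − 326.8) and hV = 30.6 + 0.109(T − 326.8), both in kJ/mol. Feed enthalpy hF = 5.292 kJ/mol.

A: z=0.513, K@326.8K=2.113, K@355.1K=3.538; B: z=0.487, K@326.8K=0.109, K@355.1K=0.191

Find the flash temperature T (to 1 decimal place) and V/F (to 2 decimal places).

Adiabatic flash: solve Rachford–Rice at each trial T, then check hF = ψ·hV(T) + (1−ψ)·hL(T).
  T = 326.8 K: K = (2.113, 0.109), RR gives ψ = 0.138, H_out = 4.229 kJ/mol
  T = 355.1 K: K = (3.538, 0.191), RR gives ψ = 0.442, H_out = 17.848 kJ/mol
  T = 341.0 K: K = (2.766, 0.146), RR gives ψ = 0.325, H_out = 12.242 kJ/mol
  T = 333.9 K: K = (2.425, 0.127), RR gives ψ = 0.245, H_out = 8.704 kJ/mol
  T = 330.4 K: K = (2.267, 0.118), RR gives ψ = 0.197, H_out = 6.650 kJ/mol
  T = 328.6 K: K = (2.189, 0.113), RR gives ψ = 0.169, H_out = 5.485 kJ/mol
Linear interpolation between T = 326.8 (H_out = 4.229) and T = 328.6 (H_out = 5.485) on hF = 5.292 gives T ≈ 328.3 K, at which ψ = 0.16.

T = 328.3 K, V/F = 0.16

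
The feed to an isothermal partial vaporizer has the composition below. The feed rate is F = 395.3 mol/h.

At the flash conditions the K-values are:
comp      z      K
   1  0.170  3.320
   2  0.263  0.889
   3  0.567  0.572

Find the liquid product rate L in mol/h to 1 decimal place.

L = 333.7 mol/h

Let β = V/F and solve Σ zᵢ(Kᵢ−1)/(1+β(Kᵢ−1)) = 0.
Check two-phase: ΣzᵢKᵢ = 1.123 > 1 and Σzᵢ/Kᵢ = 1.338 > 1, so g(0) = 0.123 > 0 and g(1) = -0.338 < 0.
Newton–Raphson from β = 0.5:
  β = 0.500: g = -0.1571, g' = -0.368 → β = 0.073
  β = 0.073: g = 0.0573, g' = -0.783 → β = 0.146
  β = 0.146: g = 0.0059, g' = -0.632 → β = 0.156
Converged at β = 0.156.
Then V = β·F = 0.1557·395.3 = 61.6 mol/h and L = F − V = 333.7 mol/h.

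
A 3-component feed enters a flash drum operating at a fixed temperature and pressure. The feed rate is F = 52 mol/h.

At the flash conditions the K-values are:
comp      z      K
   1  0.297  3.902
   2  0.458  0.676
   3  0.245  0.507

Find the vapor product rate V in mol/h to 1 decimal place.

Material balance + equilibrium reduce to Σ zᵢ(Kᵢ−1)/(1+ψ(Kᵢ−1)) = 0.
g(0) = ΣzᵢKᵢ − 1 = 0.593 and g(1) = 1 − Σzᵢ/Kᵢ = -0.237, so a root lies in (0, 1).
Iterate (Newton) starting at ψ = 0.68:
  ψ = 0.680: g = -0.0821, g' = -0.497 → ψ = 0.515
  ψ = 0.515: g = 0.0057, g' = -0.578 → ψ = 0.525
Converged at ψ = 0.525.
Then V = ψ·F = 0.5246·52 = 27.3 mol/h and L = F − V = 24.7 mol/h.

V = 27.3 mol/h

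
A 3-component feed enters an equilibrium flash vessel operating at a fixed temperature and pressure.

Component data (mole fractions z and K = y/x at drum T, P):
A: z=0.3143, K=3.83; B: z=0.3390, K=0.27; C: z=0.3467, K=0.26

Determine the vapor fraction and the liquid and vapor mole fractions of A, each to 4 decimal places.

Newton iteration, ψ⁰ = 0.55:
  ψ = 0.5500: g = -0.49820, g' = -1.4294 → ψ = 0.2015
  ψ = 0.2015: g = -0.02514, g' = -1.5316 → ψ = 0.1850
  ψ = 0.1850: g = 0.00039, g' = -1.5806 → ψ = 0.1853
Converged at ψ = 0.1853.
Compositions from xᵢ = zᵢ/(1+ψ(Kᵢ−1)), yᵢ = Kᵢxᵢ:
  A: x = 0.2062, y = 0.7897
  B: x = 0.3920, y = 0.1058
  C: x = 0.4018, y = 0.1045

ψ = 0.1853, x_A = 0.2062, y_A = 0.7897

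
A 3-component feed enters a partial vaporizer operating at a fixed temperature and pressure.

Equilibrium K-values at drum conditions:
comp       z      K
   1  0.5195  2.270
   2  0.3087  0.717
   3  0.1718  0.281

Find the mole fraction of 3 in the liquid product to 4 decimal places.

Material balance + equilibrium reduce to Σ zᵢ(Kᵢ−1)/(1+β(Kᵢ−1)) = 0.
Check two-phase: ΣzᵢKᵢ = 1.4489 > 1 and Σzᵢ/Kᵢ = 1.2708 > 1, so g(0) = 0.4489 > 0 and g(1) = -0.2708 < 0.
Newton iteration, β⁰ = 0.5:
  β = 0.5000: g = 0.10891, g' = -0.5635 → β = 0.6933
  β = 0.6933: g = -0.00413, g' = -0.6283 → β = 0.6867
Converged at β = 0.6867.
Compositions from xᵢ = zᵢ/(1+β(Kᵢ−1)), yᵢ = Kᵢxᵢ:
  1: x = 0.2775, y = 0.6299
  2: x = 0.3832, y = 0.2747
  3: x = 0.3393, y = 0.0954

x_3 = 0.3393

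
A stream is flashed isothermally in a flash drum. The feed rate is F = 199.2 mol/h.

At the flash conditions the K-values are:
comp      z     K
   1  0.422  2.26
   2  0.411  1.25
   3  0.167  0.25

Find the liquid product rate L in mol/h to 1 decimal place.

L = 30.8 mol/h

Material balance + equilibrium reduce to Σ zᵢ(Kᵢ−1)/(1+β(Kᵢ−1)) = 0.
g(0) = ΣzᵢKᵢ − 1 = 0.509 and g(1) = 1 − Σzᵢ/Kᵢ = -0.184, so a root lies in (0, 1).
Newton iteration, β⁰ = 0.5:
  β = 0.500: g = 0.2171, g' = -0.513 → β = 0.923
  β = 0.923: g = -0.0781, g' = -1.154 → β = 0.856
  β = 0.856: g = -0.0091, g' = -0.904 → β = 0.846
  β = 0.846: g = -0.0001, g' = -0.877 → β = 0.845
Converged at β = 0.845.
Then V = β·F = 0.8454·199.2 = 168.4 mol/h and L = F − V = 30.8 mol/h.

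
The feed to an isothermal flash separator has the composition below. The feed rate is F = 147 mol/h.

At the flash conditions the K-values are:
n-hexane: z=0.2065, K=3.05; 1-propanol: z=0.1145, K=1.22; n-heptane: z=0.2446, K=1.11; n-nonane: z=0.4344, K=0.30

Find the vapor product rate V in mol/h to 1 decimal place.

V = 28.8 mol/h

Rachford–Rice: g(V/F) = Σ zᵢ(Kᵢ−1)/(1+V/F(Kᵢ−1)) = 0.
Feasibility: ΣzᵢKᵢ = 1.1713, Σzᵢ/Kᵢ = 1.8299 — both > 1, two phases present.
Iterate (Newton) starting at V/F = 0.55:
  V/F = 0.5500: g = -0.24762, g' = -0.7615 → V/F = 0.2248
  V/F = 0.2248: g = -0.02086, g' = -0.7143 → V/F = 0.1956
  V/F = 0.1956: g = 0.00030, g' = -0.7358 → V/F = 0.1961
Converged at V/F = 0.1961.
Then V = V/F·F = 0.1961·147 = 28.8 mol/h and L = F − V = 118.2 mol/h.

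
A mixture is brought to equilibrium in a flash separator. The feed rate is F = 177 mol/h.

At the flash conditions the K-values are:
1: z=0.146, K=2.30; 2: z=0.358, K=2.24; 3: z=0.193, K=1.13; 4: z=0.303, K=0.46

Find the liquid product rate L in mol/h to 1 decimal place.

Iterate (Newton) starting at ψ = 0.54:
  ψ = 0.540: g = 0.1699, g' = -0.462 → ψ = 0.908
  ψ = 0.908: g = -0.0027, g' = -0.516 → ψ = 0.903
Converged at ψ = 0.903.
Then V = ψ·F = 0.9027·177 = 159.8 mol/h and L = F − V = 17.2 mol/h.

L = 17.2 mol/h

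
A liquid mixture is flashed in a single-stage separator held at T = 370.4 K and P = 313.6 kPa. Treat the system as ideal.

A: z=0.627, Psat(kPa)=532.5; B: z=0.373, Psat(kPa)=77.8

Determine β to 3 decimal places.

Raoult's law: Kᵢ = Pᵢˢᵃᵗ/P = Pᵢˢᵃᵗ/313.6.
  K_A = 532.5/313.6 = 1.69802, K_B = 77.8/313.6 = 0.24809
Rachford–Rice: g(β) = Σ zᵢ(Kᵢ−1)/(1+β(Kᵢ−1)) = 0.
g(0) = ΣzᵢKᵢ − 1 = 0.157 and g(1) = 1 − Σzᵢ/Kᵢ = -0.873, so a root lies in (0, 1).
Binary case is linear: z₁(K₁−1)(1+β(K₂−1)) + z₂(K₂−1)(1+β(K₁−1)) = 0
⇒ β = [z₁(K₁−1)+z₂(K₂−1)] / [−(K₁−1)(K₂−1)] = 0.1572/0.5249 = 0.300

β = 0.300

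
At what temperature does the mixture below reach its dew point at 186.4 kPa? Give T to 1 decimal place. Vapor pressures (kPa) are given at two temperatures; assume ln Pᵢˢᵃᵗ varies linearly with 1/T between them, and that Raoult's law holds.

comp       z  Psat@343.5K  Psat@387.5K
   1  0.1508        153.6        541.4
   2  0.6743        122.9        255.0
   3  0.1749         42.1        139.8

Dew-point temperature: Σzᵢ·P/Pᵢˢᵃᵗ(T) = 1. Interpolate ln Pᵢˢᵃᵗ = aᵢ + bᵢ/T.
  T = 343.5 K: ΣzᵢP/Pᵢˢᵃᵗ = 1.9801
  T = 387.5 K: ΣzᵢP/Pᵢˢᵃᵗ = 0.7780
  T = 365.5 K: ΣzᵢP/Pᵢˢᵃᵗ = 1.1983
  T = 376.5 K: ΣzᵢP/Pᵢˢᵃᵗ = 0.9580
  T = 371.0 K: ΣzᵢP/Pᵢˢᵃᵗ = 1.0692
  T = 373.8 K: ΣzᵢP/Pᵢˢᵃᵗ = 1.0106
Interpolating between 373.8 K and 376.5 K gives T ≈ 374.3 K.

T = 374.3 K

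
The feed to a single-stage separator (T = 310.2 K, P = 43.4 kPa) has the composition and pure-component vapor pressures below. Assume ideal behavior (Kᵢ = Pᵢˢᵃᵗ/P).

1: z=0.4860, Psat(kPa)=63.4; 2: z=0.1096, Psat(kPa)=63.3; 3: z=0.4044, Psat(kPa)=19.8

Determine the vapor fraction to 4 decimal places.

ψ = 0.2169

Raoult's law: Kᵢ = Pᵢˢᵃᵗ/P = Pᵢˢᵃᵗ/43.4.
  K_1 = 63.4/43.4 = 1.460829, K_2 = 63.3/43.4 = 1.458525, K_3 = 19.8/43.4 = 0.456221
Newton–Raphson from ψ = 0.41:
  ψ = 0.4100: g = -0.05232, g' = -0.2874 → ψ = 0.2279
  ψ = 0.2279: g = -0.00284, g' = -0.2592 → ψ = 0.2170
  ψ = 0.2170: g = -0.00001, g' = -0.2581 → ψ = 0.2169
Converged at ψ = 0.2169.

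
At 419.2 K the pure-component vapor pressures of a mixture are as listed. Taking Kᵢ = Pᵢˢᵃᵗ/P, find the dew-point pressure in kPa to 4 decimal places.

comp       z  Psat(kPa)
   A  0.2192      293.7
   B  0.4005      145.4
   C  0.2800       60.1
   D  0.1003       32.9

At the dew point ψ → 1, so Σzᵢ/Kᵢ = 1 with Kᵢ = Pᵢˢᵃᵗ/P ⇒ 1/P = Σzᵢ/Pᵢˢᵃᵗ.
1/P = 0.2192/293.7 + 0.4005/145.4 + 0.2800/60.1 + 0.1003/32.9 = 0.0112083 ⇒ P = 89.2192 kPa

Pdew = 89.2192 kPa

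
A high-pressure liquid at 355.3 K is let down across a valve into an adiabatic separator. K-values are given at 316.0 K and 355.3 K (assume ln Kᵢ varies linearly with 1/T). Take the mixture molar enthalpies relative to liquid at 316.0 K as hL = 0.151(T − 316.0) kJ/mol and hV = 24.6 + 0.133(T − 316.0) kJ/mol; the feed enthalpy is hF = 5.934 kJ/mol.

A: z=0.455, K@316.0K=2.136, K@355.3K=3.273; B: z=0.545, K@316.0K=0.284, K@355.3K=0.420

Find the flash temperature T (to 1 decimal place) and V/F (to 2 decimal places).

T = 320.5 K, V/F = 0.21

Adiabatic flash: solve Rachford–Rice at each trial T, then check hF = ψ·hV(T) + (1−ψ)·hL(T).
  T = 316.0 K: K = (2.136, 0.284), RR gives ψ = 0.156, H_out = 3.831 kJ/mol
  T = 355.3 K: K = (3.273, 0.420), RR gives ψ = 0.545, H_out = 18.949 kJ/mol
  T = 335.6 K: K = (2.676, 0.349), RR gives ψ = 0.374, H_out = 12.026 kJ/mol
  T = 325.8 K: K = (2.399, 0.316), RR gives ψ = 0.275, H_out = 8.208 kJ/mol
  T = 320.9 K: K = (2.266, 0.300), RR gives ψ = 0.219, H_out = 6.112 kJ/mol
  T = 318.4 K: K = (2.199, 0.292), RR gives ψ = 0.188, H_out = 4.975 kJ/mol
  T = 319.6 K: K = (2.231, 0.296), RR gives ψ = 0.203, H_out = 5.527 kJ/mol
Linear interpolation between T = 319.6 (H_out = 5.527) and T = 320.9 (H_out = 6.112) on hF = 5.934 gives T ≈ 320.5 K, at which ψ = 0.21.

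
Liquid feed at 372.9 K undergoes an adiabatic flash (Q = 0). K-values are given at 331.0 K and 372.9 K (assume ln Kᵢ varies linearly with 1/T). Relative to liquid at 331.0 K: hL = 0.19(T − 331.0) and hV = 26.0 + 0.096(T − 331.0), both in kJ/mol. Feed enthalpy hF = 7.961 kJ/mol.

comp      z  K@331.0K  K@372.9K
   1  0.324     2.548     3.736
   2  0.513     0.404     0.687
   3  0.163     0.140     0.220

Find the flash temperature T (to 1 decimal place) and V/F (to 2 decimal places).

Adiabatic flash: solve Rachford–Rice at each trial T, then check hF = ψ·hV(T) + (1−ψ)·hL(T).
  T = 331.0 K: K = (2.548, 0.404, 0.140), RR gives ψ = 0.054, H_out = 1.402 kJ/mol
  T = 372.9 K: K = (3.736, 0.687, 0.220), RR gives ψ = 0.468, H_out = 18.296 kJ/mol
  T = 351.9 K: K = (3.119, 0.535, 0.178), RR gives ψ = 0.261, H_out = 10.241 kJ/mol
  T = 341.4 K: K = (2.827, 0.467, 0.158), RR gives ψ = 0.160, H_out = 5.985 kJ/mol
  T = 346.6 K: K = (2.970, 0.500, 0.168), RR gives ψ = 0.210, H_out = 8.126 kJ/mol
  T = 344.0 K: K = (2.898, 0.483, 0.163), RR gives ψ = 0.185, H_out = 7.065 kJ/mol
  T = 345.3 K: K = (2.934, 0.491, 0.165), RR gives ψ = 0.198, H_out = 7.598 kJ/mol
Linear interpolation between T = 345.3 (H_out = 7.598) and T = 346.6 (H_out = 8.126) on hF = 7.961 gives T ≈ 346.2 K, at which ψ = 0.21.

T = 346.2 K, V/F = 0.21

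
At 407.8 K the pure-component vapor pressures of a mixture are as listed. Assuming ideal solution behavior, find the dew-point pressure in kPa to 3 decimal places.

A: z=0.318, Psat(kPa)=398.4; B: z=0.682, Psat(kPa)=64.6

At the dew point ψ → 1, so Σzᵢ/Kᵢ = 1 with Kᵢ = Pᵢˢᵃᵗ/P ⇒ 1/P = Σzᵢ/Pᵢˢᵃᵗ.
1/P = 0.318/398.4 + 0.682/64.6 = 0.011355 ⇒ P = 88.063 kPa

Pdew = 88.063 kPa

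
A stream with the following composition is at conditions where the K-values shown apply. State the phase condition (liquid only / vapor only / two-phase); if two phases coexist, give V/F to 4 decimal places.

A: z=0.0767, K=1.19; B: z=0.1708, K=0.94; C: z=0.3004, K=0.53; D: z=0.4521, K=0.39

liquid only

ΣzᵢKᵢ = 0.5874; Σzᵢ/Kᵢ = 1.9722.
Since ΣzᵢKᵢ < 1 the mixture is below its bubble point — single liquid phase.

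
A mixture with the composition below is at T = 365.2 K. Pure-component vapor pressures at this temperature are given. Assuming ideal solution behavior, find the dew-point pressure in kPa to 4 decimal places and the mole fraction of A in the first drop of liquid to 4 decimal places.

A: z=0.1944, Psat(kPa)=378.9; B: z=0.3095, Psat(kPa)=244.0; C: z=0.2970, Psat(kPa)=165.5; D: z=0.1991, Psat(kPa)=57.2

Pdew = 141.7065 kPa, x_A = 0.0727

At the dew point ψ → 1, so Σzᵢ/Kᵢ = 1 with Kᵢ = Pᵢˢᵃᵗ/P ⇒ 1/P = Σzᵢ/Pᵢˢᵃᵗ.
1/P = 0.1944/378.9 + 0.3095/244.0 + 0.2970/165.5 + 0.1991/57.2 = 0.0070568 ⇒ P = 141.7065 kPa
xᵢ = zᵢP/Pᵢˢᵃᵗ ⇒ x_A = 0.1944·141.7065/378.9 = 0.0727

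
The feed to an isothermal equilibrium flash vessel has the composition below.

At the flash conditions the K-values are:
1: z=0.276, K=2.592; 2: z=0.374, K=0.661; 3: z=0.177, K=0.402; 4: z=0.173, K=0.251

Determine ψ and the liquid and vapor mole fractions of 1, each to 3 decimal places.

Iterate (Newton) starting at ψ = 0.5:
  ψ = 0.500: g = -0.2662, g' = -0.656 → ψ = 0.094
Converged at ψ = 0.094.
Compositions from xᵢ = zᵢ/(1+ψ(Kᵢ−1)), yᵢ = Kᵢxᵢ:
  1: x = 0.240, y = 0.623
  2: x = 0.386, y = 0.255
  3: x = 0.187, y = 0.075
  4: x = 0.186, y = 0.047

ψ = 0.094, x_1 = 0.240, y_1 = 0.623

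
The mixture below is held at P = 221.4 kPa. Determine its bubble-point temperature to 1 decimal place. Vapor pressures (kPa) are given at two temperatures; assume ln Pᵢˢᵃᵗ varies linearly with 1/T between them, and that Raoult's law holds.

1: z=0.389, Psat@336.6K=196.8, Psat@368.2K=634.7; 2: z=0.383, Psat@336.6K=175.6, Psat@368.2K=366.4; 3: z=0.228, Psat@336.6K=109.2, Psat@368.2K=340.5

T = 344.7 K

Bubble-point temperature: ΣzᵢPᵢˢᵃᵗ(T) = P. Interpolate ln Pᵢˢᵃᵗ = aᵢ + bᵢ/T.
  T = 336.6 K: ΣzᵢPᵢˢᵃᵗ = 168.71 kPa
  T = 368.2 K: ΣzᵢPᵢˢᵃᵗ = 464.86 kPa
  T = 352.4 K: ΣzᵢPᵢˢᵃᵗ = 285.00 kPa
  T = 344.5 K: ΣzᵢPᵢˢᵃᵗ = 220.28 kPa
  T = 348.4 K: ΣzᵢPᵢˢᵃᵗ = 250.43 kPa
  T = 346.4 K: ΣzᵢPᵢˢᵃᵗ = 234.55 kPa
  T = 345.4 K: ΣzᵢPᵢˢᵃᵗ = 226.94 kPa
Interpolating between 344.5 K and 345.4 K gives T ≈ 344.7 K.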